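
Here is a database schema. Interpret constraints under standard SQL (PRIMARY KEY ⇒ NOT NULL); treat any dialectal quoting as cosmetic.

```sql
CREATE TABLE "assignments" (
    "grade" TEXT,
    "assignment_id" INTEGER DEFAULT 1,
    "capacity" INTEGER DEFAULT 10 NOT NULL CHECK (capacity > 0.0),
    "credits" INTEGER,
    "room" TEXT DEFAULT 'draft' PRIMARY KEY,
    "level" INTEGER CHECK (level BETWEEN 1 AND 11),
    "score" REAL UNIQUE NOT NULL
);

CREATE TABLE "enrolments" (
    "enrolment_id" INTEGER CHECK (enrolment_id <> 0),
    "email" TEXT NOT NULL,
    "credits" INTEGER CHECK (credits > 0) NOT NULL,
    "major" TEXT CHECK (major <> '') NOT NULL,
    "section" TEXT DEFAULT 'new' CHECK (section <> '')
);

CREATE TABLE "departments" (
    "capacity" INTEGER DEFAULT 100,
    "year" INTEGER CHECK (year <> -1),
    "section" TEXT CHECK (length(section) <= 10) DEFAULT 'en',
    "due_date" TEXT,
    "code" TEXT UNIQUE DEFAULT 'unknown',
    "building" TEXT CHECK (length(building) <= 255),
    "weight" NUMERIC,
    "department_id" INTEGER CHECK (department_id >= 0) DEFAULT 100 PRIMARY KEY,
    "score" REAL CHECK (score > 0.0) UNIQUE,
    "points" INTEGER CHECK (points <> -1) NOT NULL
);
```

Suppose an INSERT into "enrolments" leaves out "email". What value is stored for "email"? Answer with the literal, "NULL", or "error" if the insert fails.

email has no DEFAULT clause.
Omitting it would insert NULL, but it is declared NOT NULL, so the INSERT fails.

error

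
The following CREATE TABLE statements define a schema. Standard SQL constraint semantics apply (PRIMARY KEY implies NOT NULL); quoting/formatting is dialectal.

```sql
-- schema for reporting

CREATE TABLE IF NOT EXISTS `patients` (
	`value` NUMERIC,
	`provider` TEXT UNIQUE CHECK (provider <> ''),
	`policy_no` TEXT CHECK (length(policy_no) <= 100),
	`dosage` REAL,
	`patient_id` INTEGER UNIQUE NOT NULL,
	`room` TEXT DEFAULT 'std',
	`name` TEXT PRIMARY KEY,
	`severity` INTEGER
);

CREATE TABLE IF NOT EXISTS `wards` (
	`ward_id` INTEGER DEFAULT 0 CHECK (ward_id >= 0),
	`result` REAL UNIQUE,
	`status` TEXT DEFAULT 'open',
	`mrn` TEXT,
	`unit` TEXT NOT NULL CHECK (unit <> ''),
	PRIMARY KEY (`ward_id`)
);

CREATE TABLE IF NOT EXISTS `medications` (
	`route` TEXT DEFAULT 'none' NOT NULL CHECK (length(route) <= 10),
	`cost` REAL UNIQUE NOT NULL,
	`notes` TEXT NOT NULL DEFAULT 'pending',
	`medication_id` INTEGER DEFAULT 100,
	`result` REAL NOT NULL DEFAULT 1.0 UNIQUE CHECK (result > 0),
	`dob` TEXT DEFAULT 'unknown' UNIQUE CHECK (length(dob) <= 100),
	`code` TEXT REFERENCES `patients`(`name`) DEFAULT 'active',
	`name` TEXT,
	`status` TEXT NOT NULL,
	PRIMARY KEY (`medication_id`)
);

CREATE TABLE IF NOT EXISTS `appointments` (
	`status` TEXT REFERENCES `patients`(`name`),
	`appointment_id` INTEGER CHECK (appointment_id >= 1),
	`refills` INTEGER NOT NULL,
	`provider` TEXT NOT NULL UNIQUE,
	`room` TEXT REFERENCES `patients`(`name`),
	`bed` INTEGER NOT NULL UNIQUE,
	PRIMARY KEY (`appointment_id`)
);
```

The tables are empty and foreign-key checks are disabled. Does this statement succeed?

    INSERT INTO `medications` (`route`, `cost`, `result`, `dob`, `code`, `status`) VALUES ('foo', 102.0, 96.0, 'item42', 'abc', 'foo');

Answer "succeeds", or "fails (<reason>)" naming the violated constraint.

NOT NULL columns: cost is supplied; medication_id defaults to 100; notes defaults to 'pending'; result is supplied; route is supplied; status is supplied.
CHECK constraints: 'foo' satisfies (length(route) <= 10); 96.0 satisfies (result > 0); 'item42' satisfies (length(dob) <= 100).
No constraint is violated.

succeeds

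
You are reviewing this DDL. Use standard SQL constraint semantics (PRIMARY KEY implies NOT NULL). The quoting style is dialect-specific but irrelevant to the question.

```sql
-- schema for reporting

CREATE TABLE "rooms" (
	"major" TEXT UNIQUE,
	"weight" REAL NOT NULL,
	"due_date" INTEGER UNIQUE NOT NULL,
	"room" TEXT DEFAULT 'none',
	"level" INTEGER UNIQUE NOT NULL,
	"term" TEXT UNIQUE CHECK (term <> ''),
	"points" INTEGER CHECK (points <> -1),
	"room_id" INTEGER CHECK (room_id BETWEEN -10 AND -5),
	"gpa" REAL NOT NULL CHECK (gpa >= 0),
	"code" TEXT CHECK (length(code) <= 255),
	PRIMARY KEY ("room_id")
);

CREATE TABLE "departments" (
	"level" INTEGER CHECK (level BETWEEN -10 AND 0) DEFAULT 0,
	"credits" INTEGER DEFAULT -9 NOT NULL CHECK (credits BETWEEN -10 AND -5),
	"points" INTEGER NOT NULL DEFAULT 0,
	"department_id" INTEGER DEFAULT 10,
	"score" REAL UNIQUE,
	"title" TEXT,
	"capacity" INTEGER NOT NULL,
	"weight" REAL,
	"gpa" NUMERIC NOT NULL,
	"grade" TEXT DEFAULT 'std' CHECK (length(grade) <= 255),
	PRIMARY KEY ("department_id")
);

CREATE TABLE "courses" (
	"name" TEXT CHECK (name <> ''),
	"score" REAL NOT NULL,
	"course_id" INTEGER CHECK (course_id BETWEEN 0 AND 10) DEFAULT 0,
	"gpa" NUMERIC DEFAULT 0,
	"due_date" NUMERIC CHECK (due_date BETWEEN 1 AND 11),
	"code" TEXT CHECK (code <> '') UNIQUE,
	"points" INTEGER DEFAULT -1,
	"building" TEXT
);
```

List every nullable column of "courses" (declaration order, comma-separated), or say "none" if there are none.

name, course_id, gpa, due_date, code, points, building

- name: CHECK does not forbid NULL (a CHECK constraint passes when its expression is NULL) → nullable.
- score: declared NOT NULL → not nullable.
- course_id: CHECK does not forbid NULL (a CHECK constraint passes when its expression is NULL) → nullable.
- gpa: DEFAULT only fills an omitted column; an explicit NULL is still allowed → nullable.
- due_date: CHECK does not forbid NULL (a CHECK constraint passes when its expression is NULL) → nullable.
- code: CHECK does not forbid NULL (a CHECK constraint passes when its expression is NULL) → nullable.
- points: DEFAULT only fills an omitted column; an explicit NULL is still allowed → nullable.
- building: no NOT NULL constraint applies → nullable.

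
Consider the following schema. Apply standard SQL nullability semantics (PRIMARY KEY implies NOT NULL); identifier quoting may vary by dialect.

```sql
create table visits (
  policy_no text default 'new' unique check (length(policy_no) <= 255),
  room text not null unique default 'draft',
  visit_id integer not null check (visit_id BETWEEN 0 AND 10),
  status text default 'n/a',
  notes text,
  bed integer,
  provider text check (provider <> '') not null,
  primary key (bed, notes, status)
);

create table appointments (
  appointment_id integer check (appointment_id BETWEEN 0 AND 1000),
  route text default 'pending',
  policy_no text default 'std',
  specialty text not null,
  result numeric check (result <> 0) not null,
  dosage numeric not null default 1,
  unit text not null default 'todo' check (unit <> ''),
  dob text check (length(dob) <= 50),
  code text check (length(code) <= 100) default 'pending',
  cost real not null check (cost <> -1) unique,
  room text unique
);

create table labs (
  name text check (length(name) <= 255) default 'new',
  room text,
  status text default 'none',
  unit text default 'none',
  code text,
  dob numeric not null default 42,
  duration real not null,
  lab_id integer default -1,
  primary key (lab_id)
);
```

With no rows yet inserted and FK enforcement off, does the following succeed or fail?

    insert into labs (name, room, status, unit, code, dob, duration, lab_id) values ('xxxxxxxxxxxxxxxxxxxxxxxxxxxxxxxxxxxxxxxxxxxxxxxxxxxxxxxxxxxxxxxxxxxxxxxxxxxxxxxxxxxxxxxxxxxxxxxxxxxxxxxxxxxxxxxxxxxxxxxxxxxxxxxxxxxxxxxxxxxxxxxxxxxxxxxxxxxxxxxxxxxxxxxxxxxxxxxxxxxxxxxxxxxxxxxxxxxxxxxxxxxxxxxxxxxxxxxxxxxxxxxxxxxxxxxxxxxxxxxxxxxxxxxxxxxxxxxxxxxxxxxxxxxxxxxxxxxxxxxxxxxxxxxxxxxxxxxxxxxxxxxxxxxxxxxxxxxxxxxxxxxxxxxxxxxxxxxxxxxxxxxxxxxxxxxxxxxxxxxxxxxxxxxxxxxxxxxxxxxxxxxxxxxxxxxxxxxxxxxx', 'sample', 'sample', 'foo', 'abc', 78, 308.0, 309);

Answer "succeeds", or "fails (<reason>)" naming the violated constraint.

fails (CHECK on name)

The value 'xxxxxxxxxxxxxxxxxxxxxxxxxxxxxxxxxxxxxxxxxxxxxxxxxxxxxxxxxxxxxxxxxxxxxxxxxxxxxxxxxxxxxxxxxxxxxxxxxxxxxxxxxxxxxxxxxxxxxxxxxxxxxxxxxxxxxxxxxxxxxxxxxxxxxxxxxxxxxxxxxxxxxxxxxxxxxxxxxxxxxxxxxxxxxxxxxxxxxxxxxxxxxxxxxxxxxxxxxxxxxxxxxxxxxxxxxxxxxxxxxxxxxxxxxxxxxxxxxxxxxxxxxxxxxxxxxxxxxxxxxxxxxxxxxxxxxxxxxxxxxxxxxxxxxxxxxxxxxxxxxxxxxxxxxxxxxxxxxxxxxxxxxxxxxxxxxxxxxxxxxxxxxxxxxxxxxxxxxxxxxxxxxxxxxxxxxxxxxxxx' for name violates CHECK (length(name) <= 255).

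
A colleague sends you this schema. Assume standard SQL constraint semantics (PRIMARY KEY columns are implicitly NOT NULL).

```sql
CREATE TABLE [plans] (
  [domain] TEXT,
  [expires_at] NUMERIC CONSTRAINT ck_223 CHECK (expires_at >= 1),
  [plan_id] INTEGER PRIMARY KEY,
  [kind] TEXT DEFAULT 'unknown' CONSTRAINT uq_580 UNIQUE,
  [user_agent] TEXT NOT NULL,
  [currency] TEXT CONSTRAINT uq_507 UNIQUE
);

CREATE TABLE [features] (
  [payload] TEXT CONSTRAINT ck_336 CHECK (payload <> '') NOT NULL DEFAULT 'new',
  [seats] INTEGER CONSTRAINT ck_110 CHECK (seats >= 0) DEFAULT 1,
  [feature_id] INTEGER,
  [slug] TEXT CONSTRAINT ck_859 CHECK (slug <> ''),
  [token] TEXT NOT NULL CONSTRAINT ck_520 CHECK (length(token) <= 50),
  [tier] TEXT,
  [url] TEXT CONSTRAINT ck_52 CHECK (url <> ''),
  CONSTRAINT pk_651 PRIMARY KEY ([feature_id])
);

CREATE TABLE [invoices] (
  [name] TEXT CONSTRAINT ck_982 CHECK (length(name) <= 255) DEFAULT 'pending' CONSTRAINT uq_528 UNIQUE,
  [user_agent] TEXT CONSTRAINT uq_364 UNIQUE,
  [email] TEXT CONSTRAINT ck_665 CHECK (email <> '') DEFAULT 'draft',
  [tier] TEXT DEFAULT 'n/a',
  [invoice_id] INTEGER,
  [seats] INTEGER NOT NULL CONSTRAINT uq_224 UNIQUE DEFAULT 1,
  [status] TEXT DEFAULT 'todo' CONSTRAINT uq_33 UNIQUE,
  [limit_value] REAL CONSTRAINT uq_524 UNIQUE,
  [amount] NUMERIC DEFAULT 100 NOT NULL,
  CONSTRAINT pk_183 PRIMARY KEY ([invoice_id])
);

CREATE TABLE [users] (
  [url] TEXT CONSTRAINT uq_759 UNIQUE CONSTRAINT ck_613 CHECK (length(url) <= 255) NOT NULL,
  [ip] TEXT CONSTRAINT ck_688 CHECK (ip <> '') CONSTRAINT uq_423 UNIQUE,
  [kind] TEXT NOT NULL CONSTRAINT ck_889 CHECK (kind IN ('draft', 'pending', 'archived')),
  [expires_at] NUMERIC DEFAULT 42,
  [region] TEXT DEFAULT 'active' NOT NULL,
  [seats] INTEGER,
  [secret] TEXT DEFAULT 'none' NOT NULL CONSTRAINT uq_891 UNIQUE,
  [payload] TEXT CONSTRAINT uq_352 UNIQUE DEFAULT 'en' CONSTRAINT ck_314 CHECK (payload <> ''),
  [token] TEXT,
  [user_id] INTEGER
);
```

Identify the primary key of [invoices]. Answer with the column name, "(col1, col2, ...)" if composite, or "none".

invoice_id

invoice_id is declared PRIMARY KEY as a table-level PRIMARY KEY clause.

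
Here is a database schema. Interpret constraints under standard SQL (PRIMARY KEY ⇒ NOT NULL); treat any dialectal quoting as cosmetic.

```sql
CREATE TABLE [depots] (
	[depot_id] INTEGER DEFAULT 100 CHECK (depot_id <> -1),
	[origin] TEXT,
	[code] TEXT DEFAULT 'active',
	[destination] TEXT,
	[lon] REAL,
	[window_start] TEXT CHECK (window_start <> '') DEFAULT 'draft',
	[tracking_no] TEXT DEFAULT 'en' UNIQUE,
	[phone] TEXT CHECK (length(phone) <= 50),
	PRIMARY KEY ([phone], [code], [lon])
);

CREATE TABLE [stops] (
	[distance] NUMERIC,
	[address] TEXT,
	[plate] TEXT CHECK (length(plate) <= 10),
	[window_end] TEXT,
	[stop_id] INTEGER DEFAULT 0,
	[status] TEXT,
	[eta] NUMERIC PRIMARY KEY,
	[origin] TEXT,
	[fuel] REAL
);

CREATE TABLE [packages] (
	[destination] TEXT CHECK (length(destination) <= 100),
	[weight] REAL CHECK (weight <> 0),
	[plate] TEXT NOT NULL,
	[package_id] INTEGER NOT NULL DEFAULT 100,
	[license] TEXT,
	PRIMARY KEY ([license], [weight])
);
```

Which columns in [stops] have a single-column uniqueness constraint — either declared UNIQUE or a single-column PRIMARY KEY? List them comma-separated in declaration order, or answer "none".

eta

- distance: no UNIQUE or single-column PK constraint.
- address: no UNIQUE or single-column PK constraint.
- plate: no UNIQUE or single-column PK constraint.
- window_end: no UNIQUE or single-column PK constraint.
- stop_id: no UNIQUE or single-column PK constraint.
- status: no UNIQUE or single-column PK constraint.
- eta: single-column PRIMARY KEY → unique.
- origin: no UNIQUE or single-column PK constraint.
- fuel: no UNIQUE or single-column PK constraint.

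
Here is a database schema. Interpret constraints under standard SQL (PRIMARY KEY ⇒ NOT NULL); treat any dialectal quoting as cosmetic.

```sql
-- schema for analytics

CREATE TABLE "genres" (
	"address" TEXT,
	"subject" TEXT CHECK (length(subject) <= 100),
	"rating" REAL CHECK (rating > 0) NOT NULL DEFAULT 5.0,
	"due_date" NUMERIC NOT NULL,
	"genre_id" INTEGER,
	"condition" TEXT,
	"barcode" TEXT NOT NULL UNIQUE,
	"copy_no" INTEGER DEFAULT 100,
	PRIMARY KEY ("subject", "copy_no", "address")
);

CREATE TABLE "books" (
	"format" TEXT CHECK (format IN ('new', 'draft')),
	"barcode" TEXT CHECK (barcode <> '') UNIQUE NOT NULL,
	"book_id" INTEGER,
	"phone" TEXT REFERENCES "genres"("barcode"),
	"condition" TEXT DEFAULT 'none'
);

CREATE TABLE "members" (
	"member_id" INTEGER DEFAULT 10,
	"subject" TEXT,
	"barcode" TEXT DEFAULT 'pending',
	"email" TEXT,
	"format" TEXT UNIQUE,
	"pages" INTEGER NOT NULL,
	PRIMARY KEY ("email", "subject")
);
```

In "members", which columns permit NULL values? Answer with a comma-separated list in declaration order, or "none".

- member_id: DEFAULT only fills an omitted column; an explicit NULL is still allowed → nullable.
- subject: part of the PRIMARY KEY, which implies NOT NULL → not nullable.
- barcode: DEFAULT only fills an omitted column; an explicit NULL is still allowed → nullable.
- email: part of the PRIMARY KEY, which implies NOT NULL → not nullable.
- format: UNIQUE does not imply NOT NULL → nullable.
- pages: declared NOT NULL → not nullable.

member_id, barcode, format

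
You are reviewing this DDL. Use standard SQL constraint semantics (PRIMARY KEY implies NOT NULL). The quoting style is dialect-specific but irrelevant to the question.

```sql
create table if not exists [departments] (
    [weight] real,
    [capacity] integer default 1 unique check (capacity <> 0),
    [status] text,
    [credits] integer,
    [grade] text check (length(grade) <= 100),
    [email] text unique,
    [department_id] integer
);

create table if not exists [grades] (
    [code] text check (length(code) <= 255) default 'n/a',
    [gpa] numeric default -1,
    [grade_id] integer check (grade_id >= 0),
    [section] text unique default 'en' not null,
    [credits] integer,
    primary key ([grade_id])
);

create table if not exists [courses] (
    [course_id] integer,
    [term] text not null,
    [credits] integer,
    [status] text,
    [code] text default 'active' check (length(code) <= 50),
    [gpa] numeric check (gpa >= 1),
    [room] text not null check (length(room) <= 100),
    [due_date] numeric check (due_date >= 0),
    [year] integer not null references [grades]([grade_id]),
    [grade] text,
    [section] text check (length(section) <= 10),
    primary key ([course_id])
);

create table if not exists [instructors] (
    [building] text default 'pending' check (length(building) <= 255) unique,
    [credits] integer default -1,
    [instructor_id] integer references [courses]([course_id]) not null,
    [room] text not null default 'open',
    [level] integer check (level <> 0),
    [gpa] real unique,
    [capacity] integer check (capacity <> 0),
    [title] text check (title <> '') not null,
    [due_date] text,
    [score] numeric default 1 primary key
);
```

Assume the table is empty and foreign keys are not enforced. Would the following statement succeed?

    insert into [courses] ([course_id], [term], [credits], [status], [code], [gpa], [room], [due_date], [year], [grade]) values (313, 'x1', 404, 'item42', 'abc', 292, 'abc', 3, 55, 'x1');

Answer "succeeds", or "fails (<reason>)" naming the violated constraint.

NOT NULL columns: course_id is supplied; room is supplied; term is supplied; year is supplied.
CHECK constraints: 'abc' satisfies (length(code) <= 50); 292 satisfies (gpa >= 1); 'abc' satisfies (length(room) <= 100); 3 satisfies (due_date >= 0).
No constraint is violated.

succeeds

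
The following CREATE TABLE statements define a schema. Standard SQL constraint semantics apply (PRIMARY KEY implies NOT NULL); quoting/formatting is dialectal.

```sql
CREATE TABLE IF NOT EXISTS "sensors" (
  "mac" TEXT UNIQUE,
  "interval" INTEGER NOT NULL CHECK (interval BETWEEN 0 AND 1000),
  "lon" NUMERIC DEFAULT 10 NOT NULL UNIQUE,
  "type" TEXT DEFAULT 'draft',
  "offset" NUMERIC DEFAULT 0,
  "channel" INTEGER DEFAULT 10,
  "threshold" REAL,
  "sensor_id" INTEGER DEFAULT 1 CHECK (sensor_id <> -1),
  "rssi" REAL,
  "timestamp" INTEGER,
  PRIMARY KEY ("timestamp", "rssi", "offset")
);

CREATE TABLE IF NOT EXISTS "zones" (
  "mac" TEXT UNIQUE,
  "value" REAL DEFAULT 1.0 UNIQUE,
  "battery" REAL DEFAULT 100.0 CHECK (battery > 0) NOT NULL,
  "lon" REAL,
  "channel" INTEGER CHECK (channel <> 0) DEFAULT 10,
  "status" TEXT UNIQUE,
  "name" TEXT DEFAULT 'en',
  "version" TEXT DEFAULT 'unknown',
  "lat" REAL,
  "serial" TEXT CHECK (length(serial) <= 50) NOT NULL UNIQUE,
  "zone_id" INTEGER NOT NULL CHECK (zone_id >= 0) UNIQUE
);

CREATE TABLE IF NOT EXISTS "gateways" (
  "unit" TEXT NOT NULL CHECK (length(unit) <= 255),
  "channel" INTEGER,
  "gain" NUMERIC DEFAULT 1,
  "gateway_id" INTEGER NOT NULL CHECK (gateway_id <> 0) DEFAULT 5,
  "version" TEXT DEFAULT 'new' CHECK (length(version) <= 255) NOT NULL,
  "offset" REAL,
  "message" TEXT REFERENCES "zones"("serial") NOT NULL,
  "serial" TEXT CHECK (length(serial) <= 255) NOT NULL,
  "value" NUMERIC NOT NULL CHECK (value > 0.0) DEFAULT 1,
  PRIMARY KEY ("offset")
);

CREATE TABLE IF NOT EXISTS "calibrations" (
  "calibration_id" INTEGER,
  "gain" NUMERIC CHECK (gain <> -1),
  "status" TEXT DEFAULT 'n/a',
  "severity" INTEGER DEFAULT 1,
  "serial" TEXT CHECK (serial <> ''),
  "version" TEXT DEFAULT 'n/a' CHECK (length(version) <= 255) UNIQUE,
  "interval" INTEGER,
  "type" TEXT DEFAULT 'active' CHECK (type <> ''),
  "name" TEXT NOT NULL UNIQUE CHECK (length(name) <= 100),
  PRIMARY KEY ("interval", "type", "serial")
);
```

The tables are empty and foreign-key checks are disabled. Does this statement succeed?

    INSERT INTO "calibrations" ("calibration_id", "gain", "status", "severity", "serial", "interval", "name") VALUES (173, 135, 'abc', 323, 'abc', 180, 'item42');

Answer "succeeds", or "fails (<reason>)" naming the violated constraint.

succeeds

NOT NULL columns: interval is supplied; name is supplied; serial is supplied; type defaults to 'active'.
CHECK constraints: 135 satisfies (gain <> -1); 'abc' satisfies (serial <> ''); 'item42' satisfies (length(name) <= 100).
No constraint is violated.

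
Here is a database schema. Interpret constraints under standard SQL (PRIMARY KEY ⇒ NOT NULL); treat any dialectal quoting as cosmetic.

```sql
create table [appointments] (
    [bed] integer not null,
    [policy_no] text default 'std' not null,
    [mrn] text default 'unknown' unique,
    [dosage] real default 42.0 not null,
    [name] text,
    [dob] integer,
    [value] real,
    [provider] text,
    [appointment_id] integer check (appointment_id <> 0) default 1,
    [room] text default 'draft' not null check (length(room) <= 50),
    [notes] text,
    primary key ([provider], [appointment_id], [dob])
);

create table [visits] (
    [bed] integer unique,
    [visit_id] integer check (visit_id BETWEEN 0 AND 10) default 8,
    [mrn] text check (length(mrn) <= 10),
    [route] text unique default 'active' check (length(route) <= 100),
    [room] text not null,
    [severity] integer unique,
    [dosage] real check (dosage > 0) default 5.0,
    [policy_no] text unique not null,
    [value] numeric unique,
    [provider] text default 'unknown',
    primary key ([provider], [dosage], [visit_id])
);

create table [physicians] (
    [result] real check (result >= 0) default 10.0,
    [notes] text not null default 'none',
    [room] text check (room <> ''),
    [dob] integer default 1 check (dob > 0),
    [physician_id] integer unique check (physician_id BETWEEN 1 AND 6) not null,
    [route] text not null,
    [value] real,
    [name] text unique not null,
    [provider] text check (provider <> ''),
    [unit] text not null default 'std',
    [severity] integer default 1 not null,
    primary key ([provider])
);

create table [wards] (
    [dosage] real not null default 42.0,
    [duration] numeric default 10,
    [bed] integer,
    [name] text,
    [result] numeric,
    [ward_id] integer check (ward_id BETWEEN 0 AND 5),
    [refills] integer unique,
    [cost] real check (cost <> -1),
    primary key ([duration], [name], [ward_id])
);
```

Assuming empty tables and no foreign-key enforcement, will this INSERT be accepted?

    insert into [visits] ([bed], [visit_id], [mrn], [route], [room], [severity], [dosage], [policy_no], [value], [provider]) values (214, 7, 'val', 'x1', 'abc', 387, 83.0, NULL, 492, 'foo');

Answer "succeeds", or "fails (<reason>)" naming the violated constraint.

fails (NOT NULL on policy_no)

policy_no is explicitly set to NULL, but policy_no is declared NOT NULL.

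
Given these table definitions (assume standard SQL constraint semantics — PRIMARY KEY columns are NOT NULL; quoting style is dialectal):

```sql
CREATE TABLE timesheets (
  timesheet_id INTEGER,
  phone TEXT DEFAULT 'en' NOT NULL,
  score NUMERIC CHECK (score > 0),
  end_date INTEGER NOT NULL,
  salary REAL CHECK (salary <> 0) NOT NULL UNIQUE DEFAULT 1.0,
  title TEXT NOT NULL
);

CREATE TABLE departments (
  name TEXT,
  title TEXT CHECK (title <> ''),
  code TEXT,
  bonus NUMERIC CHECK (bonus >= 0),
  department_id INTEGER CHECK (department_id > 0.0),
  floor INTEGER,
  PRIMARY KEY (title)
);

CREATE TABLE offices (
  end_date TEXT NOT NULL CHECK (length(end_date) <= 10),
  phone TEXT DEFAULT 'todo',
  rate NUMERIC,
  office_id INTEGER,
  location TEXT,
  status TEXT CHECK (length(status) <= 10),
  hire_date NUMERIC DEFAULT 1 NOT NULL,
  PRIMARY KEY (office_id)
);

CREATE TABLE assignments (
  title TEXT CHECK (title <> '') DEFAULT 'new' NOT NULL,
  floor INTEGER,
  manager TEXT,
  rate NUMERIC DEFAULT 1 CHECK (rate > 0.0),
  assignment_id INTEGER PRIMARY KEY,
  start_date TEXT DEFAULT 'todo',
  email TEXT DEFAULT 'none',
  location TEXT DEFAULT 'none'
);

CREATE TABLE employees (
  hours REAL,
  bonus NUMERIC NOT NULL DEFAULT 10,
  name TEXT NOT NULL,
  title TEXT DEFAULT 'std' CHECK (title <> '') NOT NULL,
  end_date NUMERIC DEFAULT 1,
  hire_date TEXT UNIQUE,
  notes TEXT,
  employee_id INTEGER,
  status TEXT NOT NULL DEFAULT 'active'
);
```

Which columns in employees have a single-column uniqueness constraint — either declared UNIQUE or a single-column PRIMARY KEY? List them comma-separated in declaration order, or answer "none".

hire_date

- hours: no UNIQUE or single-column PK constraint.
- bonus: no UNIQUE or single-column PK constraint.
- name: no UNIQUE or single-column PK constraint.
- title: no UNIQUE or single-column PK constraint.
- end_date: no UNIQUE or single-column PK constraint.
- hire_date: declared UNIQUE → unique.
- notes: no UNIQUE or single-column PK constraint.
- employee_id: no UNIQUE or single-column PK constraint.
- status: no UNIQUE or single-column PK constraint.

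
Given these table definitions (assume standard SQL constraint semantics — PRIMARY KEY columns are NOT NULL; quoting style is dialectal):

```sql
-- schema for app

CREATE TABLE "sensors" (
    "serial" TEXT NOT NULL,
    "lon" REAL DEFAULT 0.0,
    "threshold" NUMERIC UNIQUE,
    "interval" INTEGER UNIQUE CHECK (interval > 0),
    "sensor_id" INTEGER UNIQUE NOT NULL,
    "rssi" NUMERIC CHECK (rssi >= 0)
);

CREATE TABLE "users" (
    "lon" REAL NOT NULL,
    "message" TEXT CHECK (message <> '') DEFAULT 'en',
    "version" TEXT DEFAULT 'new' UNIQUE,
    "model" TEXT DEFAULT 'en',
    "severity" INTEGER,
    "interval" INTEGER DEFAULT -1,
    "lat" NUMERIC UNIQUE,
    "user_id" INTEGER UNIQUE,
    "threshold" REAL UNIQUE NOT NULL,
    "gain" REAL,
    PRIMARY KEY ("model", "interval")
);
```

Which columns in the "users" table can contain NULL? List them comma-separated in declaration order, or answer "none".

message, version, severity, lat, user_id, gain

- lon: declared NOT NULL → not nullable.
- message: CHECK does not forbid NULL (a CHECK constraint passes when its expression is NULL) → nullable.
- version: UNIQUE does not imply NOT NULL → nullable.
- model: part of the PRIMARY KEY, which implies NOT NULL → not nullable.
- severity: no NOT NULL constraint applies → nullable.
- interval: part of the PRIMARY KEY, which implies NOT NULL → not nullable.
- lat: UNIQUE does not imply NOT NULL → nullable.
- user_id: UNIQUE does not imply NOT NULL → nullable.
- threshold: declared NOT NULL → not nullable.
- gain: no NOT NULL constraint applies → nullable.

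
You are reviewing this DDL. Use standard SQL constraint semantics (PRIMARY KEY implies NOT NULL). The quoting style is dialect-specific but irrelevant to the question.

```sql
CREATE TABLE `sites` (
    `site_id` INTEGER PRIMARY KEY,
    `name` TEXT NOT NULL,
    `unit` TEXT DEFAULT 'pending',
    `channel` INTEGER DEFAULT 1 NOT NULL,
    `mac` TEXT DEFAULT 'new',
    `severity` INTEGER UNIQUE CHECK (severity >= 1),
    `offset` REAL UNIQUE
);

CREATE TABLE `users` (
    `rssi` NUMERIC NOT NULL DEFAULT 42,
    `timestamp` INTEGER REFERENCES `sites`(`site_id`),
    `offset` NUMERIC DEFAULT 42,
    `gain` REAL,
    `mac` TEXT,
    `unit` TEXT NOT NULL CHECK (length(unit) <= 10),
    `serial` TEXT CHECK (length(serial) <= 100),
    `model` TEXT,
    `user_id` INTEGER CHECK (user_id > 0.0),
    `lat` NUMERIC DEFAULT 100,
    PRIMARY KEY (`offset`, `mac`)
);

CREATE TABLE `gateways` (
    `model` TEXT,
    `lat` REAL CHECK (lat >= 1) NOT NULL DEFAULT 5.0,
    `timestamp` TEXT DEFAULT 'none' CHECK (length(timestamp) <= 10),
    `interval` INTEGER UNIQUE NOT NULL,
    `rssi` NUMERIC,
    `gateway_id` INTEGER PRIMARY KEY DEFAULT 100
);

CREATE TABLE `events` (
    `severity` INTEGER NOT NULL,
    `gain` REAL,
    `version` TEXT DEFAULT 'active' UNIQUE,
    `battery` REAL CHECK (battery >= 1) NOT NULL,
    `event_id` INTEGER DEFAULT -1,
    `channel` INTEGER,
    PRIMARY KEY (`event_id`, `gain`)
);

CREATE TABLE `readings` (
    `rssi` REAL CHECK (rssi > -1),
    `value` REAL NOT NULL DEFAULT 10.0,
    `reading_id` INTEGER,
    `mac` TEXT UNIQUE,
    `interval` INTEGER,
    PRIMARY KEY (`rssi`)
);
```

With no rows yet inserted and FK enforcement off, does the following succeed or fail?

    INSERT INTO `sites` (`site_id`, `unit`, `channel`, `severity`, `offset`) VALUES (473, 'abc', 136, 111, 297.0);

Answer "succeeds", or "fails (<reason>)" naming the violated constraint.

fails (NOT NULL on name)

name is omitted from the column list and has no DEFAULT, so it would receive NULL.
But name is declared NOT NULL.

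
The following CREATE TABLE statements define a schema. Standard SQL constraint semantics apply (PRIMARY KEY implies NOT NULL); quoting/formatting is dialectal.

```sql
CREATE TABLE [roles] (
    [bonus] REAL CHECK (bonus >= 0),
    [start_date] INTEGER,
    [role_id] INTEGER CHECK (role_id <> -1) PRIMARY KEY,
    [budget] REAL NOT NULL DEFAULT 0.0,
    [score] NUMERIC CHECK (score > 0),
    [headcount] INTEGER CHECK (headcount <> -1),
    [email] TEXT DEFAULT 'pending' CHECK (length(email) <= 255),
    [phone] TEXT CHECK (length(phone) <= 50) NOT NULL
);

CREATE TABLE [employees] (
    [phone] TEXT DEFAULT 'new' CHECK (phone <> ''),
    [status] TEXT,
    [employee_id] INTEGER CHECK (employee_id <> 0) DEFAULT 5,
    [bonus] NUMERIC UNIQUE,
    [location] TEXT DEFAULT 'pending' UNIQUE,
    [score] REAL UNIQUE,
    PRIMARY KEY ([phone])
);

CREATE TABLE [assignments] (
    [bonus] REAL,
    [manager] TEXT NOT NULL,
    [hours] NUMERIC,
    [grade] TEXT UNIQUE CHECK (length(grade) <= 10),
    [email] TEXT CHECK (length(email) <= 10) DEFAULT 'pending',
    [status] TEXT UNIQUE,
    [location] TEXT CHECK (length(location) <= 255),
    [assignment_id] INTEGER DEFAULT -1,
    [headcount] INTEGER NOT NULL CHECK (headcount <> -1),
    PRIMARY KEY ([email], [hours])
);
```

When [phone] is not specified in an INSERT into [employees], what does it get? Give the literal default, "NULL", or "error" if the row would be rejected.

'new'

phone has an explicit DEFAULT 'new'.
When the column is omitted from an INSERT, that default is used.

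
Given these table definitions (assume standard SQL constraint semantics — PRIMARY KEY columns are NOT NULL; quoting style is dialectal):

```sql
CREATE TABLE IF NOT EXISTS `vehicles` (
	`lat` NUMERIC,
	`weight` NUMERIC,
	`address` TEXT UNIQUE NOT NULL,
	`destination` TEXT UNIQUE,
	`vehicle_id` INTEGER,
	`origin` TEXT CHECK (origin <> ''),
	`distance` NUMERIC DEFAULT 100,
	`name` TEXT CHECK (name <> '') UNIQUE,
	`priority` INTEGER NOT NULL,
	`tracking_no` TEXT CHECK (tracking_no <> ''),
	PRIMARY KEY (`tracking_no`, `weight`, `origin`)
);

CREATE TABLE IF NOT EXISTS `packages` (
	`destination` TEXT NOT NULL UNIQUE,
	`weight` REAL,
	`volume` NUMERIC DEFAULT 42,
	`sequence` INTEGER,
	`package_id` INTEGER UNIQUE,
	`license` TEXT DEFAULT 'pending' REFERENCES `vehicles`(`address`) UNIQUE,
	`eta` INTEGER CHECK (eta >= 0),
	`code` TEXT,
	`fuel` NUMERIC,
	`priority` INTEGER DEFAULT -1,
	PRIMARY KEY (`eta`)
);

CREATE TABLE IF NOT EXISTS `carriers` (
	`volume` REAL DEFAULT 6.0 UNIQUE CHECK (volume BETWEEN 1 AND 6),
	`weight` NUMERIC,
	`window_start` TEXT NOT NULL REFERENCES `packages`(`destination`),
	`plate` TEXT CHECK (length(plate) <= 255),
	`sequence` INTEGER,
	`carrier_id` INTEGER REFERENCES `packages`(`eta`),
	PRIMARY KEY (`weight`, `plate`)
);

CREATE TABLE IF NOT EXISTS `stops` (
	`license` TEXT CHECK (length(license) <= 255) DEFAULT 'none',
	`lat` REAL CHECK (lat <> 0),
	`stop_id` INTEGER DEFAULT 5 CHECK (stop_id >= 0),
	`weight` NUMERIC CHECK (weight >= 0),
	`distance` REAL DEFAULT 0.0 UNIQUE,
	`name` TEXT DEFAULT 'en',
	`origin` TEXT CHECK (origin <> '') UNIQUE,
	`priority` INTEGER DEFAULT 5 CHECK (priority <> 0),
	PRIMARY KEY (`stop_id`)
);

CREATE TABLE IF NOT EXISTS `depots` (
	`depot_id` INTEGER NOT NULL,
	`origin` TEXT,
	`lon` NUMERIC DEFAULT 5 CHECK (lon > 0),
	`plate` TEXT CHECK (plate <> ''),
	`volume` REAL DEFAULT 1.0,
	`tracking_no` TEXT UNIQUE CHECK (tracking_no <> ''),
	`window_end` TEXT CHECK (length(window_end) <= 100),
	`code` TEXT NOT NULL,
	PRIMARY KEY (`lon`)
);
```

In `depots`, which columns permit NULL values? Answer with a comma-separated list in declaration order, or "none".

origin, plate, volume, tracking_no, window_end

- depot_id: declared NOT NULL → not nullable.
- origin: no NOT NULL constraint applies → nullable.
- lon: part of the PRIMARY KEY, which implies NOT NULL → not nullable.
- plate: CHECK does not forbid NULL (a CHECK constraint passes when its expression is NULL) → nullable.
- volume: DEFAULT only fills an omitted column; an explicit NULL is still allowed → nullable.
- tracking_no: CHECK does not forbid NULL (a CHECK constraint passes when its expression is NULL) → nullable.
- window_end: CHECK does not forbid NULL (a CHECK constraint passes when its expression is NULL) → nullable.
- code: declared NOT NULL → not nullable.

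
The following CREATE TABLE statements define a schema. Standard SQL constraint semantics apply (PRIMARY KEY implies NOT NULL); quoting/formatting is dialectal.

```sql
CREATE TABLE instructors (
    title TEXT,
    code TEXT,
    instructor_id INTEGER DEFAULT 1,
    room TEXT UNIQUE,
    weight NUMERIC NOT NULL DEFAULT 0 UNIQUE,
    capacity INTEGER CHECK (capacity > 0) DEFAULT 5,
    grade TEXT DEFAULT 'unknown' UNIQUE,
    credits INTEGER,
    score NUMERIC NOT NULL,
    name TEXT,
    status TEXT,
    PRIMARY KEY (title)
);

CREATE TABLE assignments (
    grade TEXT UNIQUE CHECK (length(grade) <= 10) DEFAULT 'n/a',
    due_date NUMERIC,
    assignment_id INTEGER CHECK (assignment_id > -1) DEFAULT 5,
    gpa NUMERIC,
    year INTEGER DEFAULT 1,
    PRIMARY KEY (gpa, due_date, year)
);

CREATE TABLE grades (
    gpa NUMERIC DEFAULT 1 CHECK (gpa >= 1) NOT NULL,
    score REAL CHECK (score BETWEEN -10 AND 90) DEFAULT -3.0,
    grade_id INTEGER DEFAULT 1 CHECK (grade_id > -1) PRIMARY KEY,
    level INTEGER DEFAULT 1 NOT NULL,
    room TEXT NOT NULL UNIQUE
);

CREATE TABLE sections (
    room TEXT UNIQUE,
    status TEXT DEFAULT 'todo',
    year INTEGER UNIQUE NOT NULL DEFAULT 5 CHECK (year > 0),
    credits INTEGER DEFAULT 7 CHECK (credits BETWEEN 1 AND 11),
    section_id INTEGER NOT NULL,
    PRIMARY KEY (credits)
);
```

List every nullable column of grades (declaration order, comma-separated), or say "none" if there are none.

score

- gpa: declared NOT NULL → not nullable.
- score: CHECK does not forbid NULL (a CHECK constraint passes when its expression is NULL) → nullable.
- grade_id: part of the PRIMARY KEY, which implies NOT NULL → not nullable.
- level: declared NOT NULL → not nullable.
- room: declared NOT NULL → not nullable.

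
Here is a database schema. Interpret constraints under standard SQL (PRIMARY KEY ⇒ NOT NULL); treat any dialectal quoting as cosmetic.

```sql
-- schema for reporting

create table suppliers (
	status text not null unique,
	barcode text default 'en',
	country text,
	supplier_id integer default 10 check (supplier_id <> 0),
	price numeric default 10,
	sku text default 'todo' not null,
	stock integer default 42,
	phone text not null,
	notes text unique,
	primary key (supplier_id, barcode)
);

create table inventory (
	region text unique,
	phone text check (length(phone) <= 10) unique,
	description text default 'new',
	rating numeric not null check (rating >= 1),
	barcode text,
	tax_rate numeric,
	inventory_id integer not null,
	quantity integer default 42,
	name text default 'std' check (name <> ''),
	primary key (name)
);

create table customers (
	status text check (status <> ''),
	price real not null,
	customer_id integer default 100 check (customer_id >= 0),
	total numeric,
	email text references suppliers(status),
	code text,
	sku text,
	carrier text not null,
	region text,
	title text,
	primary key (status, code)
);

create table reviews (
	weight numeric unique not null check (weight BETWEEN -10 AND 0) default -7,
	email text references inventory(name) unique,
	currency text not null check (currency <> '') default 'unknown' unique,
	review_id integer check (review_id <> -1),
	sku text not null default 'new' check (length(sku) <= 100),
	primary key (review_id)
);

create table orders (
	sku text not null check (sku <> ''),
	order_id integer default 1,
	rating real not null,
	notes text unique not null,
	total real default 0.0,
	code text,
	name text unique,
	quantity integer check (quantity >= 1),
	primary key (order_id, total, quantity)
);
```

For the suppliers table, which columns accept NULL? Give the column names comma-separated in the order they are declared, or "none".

country, price, stock, notes

- status: declared NOT NULL → not nullable.
- barcode: part of the PRIMARY KEY, which implies NOT NULL → not nullable.
- country: no NOT NULL constraint applies → nullable.
- supplier_id: part of the PRIMARY KEY, which implies NOT NULL → not nullable.
- price: DEFAULT only fills an omitted column; an explicit NULL is still allowed → nullable.
- sku: declared NOT NULL → not nullable.
- stock: DEFAULT only fills an omitted column; an explicit NULL is still allowed → nullable.
- phone: declared NOT NULL → not nullable.
- notes: UNIQUE does not imply NOT NULL → nullable.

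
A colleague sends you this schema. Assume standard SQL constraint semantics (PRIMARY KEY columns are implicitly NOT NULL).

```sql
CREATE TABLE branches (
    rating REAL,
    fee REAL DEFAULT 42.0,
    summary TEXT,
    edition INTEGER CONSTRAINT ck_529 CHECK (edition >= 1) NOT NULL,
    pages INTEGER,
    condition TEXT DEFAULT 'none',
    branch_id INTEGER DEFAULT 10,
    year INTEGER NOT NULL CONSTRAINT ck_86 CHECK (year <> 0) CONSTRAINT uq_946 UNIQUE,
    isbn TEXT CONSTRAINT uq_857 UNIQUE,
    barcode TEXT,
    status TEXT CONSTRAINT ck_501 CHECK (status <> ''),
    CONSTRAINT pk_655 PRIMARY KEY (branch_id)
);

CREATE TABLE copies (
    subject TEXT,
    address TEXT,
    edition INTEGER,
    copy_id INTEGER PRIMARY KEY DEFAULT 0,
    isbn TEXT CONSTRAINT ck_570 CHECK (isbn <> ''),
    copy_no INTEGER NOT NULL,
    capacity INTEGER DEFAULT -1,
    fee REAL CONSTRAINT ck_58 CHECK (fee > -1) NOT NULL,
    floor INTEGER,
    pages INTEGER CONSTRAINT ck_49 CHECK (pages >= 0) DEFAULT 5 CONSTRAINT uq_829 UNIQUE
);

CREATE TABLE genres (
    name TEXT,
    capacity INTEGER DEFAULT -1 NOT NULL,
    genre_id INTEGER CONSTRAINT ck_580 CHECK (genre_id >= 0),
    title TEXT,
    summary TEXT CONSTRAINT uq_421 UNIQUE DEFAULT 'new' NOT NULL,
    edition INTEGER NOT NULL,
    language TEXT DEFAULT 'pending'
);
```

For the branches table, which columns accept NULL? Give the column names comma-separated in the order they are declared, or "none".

- rating: no NOT NULL constraint applies → nullable.
- fee: DEFAULT only fills an omitted column; an explicit NULL is still allowed → nullable.
- summary: no NOT NULL constraint applies → nullable.
- edition: declared NOT NULL → not nullable.
- pages: no NOT NULL constraint applies → nullable.
- condition: DEFAULT only fills an omitted column; an explicit NULL is still allowed → nullable.
- branch_id: part of the PRIMARY KEY, which implies NOT NULL → not nullable.
- year: declared NOT NULL → not nullable.
- isbn: UNIQUE does not imply NOT NULL → nullable.
- barcode: no NOT NULL constraint applies → nullable.
- status: CHECK does not forbid NULL (a CHECK constraint passes when its expression is NULL) → nullable.

rating, fee, summary, pages, condition, isbn, barcode, status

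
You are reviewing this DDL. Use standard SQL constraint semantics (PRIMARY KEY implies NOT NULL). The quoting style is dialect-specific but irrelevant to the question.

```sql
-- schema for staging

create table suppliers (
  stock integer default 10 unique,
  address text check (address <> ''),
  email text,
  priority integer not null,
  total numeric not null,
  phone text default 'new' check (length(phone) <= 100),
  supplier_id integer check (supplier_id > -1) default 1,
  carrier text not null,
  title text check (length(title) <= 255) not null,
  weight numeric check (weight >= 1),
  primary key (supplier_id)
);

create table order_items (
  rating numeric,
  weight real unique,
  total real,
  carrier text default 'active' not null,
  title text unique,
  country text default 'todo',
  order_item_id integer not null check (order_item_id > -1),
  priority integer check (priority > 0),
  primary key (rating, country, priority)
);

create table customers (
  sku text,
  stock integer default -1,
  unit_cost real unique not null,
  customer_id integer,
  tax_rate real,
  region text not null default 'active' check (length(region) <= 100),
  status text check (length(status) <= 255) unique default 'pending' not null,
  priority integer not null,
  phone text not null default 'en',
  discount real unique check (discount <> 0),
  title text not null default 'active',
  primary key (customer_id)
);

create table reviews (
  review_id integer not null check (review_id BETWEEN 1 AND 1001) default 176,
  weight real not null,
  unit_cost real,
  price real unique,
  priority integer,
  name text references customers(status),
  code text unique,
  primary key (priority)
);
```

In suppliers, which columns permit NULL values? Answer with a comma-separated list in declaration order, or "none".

- stock: UNIQUE does not imply NOT NULL → nullable.
- address: CHECK does not forbid NULL (a CHECK constraint passes when its expression is NULL) → nullable.
- email: no NOT NULL constraint applies → nullable.
- priority: declared NOT NULL → not nullable.
- total: declared NOT NULL → not nullable.
- phone: CHECK does not forbid NULL (a CHECK constraint passes when its expression is NULL) → nullable.
- supplier_id: part of the PRIMARY KEY, which implies NOT NULL → not nullable.
- carrier: declared NOT NULL → not nullable.
- title: declared NOT NULL → not nullable.
- weight: CHECK does not forbid NULL (a CHECK constraint passes when its expression is NULL) → nullable.

stock, address, email, phone, weight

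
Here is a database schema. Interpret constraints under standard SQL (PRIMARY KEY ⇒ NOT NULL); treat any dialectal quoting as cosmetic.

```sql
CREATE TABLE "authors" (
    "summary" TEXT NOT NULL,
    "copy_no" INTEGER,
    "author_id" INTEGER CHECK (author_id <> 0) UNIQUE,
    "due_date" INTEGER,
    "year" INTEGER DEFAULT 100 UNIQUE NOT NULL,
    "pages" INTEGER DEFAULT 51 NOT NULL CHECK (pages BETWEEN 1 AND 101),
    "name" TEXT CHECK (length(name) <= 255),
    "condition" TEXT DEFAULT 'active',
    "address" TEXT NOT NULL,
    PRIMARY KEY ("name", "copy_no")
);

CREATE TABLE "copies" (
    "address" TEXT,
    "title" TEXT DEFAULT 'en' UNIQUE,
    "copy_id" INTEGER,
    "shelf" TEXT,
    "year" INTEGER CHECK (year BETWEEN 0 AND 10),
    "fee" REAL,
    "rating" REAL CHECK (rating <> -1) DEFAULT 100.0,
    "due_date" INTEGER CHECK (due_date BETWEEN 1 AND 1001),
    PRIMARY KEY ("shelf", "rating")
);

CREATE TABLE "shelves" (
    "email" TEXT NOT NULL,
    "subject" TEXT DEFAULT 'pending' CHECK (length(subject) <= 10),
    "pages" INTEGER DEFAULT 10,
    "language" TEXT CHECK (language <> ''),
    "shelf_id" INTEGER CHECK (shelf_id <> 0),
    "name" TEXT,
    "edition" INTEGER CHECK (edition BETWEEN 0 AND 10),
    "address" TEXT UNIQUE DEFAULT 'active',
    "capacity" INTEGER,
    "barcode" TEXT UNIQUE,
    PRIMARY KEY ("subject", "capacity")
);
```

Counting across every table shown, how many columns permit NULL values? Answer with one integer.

authors: 3 nullable (author_id, due_date, condition — PK (name, copy_no) and explicit NOT NULL columns excluded).
copies: 6 nullable (address, title, copy_id, year, fee, due_date — PK (shelf, rating) and explicit NOT NULL columns excluded).
shelves: 7 nullable (pages, language, shelf_id, name, edition, address, barcode — PK (subject, capacity) and explicit NOT NULL columns excluded).
Total: 3 + 6 + 7 = 16.

16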